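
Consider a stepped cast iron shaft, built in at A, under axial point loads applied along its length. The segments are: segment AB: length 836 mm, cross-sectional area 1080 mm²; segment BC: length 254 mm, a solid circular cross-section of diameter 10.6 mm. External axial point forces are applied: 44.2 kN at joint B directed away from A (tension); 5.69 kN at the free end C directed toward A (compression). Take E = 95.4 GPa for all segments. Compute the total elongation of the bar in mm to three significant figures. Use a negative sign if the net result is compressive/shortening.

Internal axial forces (sectioning from the free end, tension +): N_BC = -5.69 kN, N_AB = 38.51 kN.
A_BC = 88.25 mm².
δ_AB = 38510·836/(1080·95400) = 0.3125 mm
δ_BC = -5690·254/(88.25·95400) = -0.1717 mm
δ = Σδ_i = 0.1408 mm.

0.141 mm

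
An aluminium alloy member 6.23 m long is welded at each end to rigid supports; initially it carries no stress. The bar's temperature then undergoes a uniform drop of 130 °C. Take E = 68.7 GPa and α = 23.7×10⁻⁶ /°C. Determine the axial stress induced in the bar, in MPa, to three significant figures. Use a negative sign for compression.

212 MPa

Free thermal expansion αLΔT = 23.7e-6 · 6230 · -130 = -19.19 mm.
The walls impose strain ε = −(-19.19)/6230 = 3.0810e-03; σ = Eε = 68700 · 3.0810e-03 = 211.7 MPa.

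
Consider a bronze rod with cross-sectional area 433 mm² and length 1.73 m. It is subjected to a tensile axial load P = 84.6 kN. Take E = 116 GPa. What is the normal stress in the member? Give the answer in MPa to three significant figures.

195 MPa

σ = N/A = 84600/433 = 195.4 MPa.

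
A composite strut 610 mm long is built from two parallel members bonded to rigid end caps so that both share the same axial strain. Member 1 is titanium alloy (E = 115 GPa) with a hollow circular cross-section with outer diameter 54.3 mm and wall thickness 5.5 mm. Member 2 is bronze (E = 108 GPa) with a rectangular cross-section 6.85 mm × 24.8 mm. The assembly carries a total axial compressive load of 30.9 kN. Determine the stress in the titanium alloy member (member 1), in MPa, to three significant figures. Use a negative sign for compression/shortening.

A_1 = 843.2 mm².
A_2 = 169.9 mm².
Equal strain + equilibrium ⇒ each member carries load in proportion to AE: A₁E₁ = 96970000 N, A₂E₂ = 18350000 N, ΣAE = 115300000 N.
σ₁ = P·E₁/ΣAE = -30900·115000/115300000 = -30.82 MPa.

-30.8 MPa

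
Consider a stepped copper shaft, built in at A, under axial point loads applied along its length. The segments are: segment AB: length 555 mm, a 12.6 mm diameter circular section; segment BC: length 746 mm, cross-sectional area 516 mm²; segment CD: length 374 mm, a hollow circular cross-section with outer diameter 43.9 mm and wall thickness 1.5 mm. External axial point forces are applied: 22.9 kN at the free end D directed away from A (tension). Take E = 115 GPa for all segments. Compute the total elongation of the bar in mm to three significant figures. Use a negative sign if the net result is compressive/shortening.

Internal axial forces (sectioning from the free end, tension +): N_CD = 22.9 kN, N_BC = 22.9 kN, N_AB = 22.9 kN.
A_AB = 124.7 mm².
A_CD = 199.8 mm².
δ_AB = 22900·555/(124.7·115000) = 0.8863 mm
δ_BC = 22900·746/(516·115000) = 0.2879 mm
δ_CD = 22900·374/(199.8·115000) = 0.3727 mm
δ = Σδ_i = 1.547 mm.

1.55 mm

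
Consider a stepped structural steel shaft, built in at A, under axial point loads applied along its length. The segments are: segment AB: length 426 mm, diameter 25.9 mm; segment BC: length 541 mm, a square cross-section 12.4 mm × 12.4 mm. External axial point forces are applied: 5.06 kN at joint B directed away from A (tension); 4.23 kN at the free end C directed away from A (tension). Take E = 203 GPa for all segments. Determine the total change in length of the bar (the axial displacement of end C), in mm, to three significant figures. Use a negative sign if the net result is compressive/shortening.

0.110 mm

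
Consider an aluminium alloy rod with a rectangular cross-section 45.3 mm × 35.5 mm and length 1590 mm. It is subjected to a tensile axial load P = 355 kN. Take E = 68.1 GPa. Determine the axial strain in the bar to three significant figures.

A = 1608 mm².
σ = N/A = 220.8 MPa; ε = σ/E = 220.8/68100 = 3.242e-03.

0.00324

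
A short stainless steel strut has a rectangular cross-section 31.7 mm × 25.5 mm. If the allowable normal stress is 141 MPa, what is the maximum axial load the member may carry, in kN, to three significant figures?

114 kN

A = 808.4 mm².
P_max = σ_allow · A = 141 · 808.4 = 114000 N = 114 kN.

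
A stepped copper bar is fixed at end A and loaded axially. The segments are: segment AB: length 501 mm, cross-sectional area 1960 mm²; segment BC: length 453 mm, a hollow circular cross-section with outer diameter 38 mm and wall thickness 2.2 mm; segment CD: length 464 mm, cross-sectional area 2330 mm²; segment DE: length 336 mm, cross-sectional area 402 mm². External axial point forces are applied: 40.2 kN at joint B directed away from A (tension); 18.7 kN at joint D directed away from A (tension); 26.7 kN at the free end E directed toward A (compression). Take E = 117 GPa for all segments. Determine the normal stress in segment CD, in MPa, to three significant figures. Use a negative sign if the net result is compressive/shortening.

-3.43 MPa

Internal axial forces (sectioning from the free end, tension +): N_DE = -26.7 kN, N_CD = -8 kN, N_BC = -8 kN, N_AB = 32.2 kN.
σ_CD = N_CD/A_CD = -8000/2330 = -3.433 MPa.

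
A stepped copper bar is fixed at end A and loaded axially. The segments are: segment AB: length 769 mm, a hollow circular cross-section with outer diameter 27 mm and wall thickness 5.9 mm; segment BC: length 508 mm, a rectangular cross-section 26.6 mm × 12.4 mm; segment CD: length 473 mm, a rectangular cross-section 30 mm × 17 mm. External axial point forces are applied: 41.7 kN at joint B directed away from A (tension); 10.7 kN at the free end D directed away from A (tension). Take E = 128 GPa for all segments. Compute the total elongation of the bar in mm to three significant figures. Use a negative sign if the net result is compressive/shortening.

1.01 mm

Internal axial forces (sectioning from the free end, tension +): N_CD = 10.7 kN, N_BC = 10.7 kN, N_AB = 52.4 kN.
A_AB = 391.1 mm².
A_BC = 329.8 mm².
A_CD = 510 mm².
δ_AB = 52400·769/(391.1·128000) = 0.8049 mm
δ_BC = 10700·508/(329.8·128000) = 0.1287 mm
δ_CD = 10700·473/(510·128000) = 0.07753 mm
δ = Σδ_i = 1.011 mm.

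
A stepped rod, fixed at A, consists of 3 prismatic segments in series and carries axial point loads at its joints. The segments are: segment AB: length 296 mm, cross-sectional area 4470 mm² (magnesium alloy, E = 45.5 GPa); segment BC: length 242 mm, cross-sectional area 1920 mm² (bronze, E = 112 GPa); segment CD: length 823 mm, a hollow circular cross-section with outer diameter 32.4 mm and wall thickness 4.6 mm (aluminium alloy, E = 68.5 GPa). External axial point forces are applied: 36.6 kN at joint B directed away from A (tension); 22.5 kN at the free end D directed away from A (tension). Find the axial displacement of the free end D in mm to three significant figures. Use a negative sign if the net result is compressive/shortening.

Internal axial forces (sectioning from the free end, tension +): N_CD = 22.5 kN, N_BC = 22.5 kN, N_AB = 59.1 kN.
A_CD = 401.7 mm².
δ_AB = 59100·296/(4470·45500) = 0.08601 mm
δ_BC = 22500·242/(1920·112000) = 0.02532 mm
δ_CD = 22500·823/(401.7·68500) = 0.6729 mm
δ = Σδ_i = 0.7842 mm.

0.784 mm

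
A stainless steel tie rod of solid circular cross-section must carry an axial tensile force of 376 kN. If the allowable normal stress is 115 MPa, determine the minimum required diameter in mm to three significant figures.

64.5 mm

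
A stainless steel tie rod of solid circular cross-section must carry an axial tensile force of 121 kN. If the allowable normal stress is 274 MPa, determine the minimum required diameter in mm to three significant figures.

23.7 mm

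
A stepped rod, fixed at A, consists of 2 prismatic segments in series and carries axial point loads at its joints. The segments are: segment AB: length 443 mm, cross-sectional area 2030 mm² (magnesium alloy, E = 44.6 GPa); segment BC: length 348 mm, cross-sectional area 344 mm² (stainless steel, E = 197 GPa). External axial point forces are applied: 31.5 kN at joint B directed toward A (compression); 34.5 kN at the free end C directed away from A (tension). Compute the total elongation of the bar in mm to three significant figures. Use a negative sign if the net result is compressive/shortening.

0.192 mm

Internal axial forces (sectioning from the free end, tension +): N_BC = 34.5 kN, N_AB = 3 kN.
δ_AB = 3000·443/(2030·44600) = 0.01468 mm
δ_BC = 34500·348/(344·197000) = 0.1772 mm
δ = Σδ_i = 0.1918 mm.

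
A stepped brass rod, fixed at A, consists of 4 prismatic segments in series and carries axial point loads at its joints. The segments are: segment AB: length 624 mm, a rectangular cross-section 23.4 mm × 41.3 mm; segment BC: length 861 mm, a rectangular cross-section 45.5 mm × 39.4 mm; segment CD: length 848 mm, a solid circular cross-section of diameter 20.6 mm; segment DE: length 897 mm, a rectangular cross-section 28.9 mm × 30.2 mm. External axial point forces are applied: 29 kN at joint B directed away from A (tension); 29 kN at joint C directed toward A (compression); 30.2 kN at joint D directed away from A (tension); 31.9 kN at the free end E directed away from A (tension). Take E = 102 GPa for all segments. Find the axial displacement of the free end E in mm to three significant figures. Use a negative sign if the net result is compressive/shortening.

Internal axial forces (sectioning from the free end, tension +): N_DE = 31.9 kN, N_CD = 62.1 kN, N_BC = 33.1 kN, N_AB = 62.1 kN.
A_AB = 966.4 mm².
A_BC = 1793 mm².
A_CD = 333.3 mm².
A_DE = 872.8 mm².
δ_AB = 62100·624/(966.4·102000) = 0.3931 mm
δ_BC = 33100·861/(1793·102000) = 0.1559 mm
δ_CD = 62100·848/(333.3·102000) = 1.549 mm
δ_DE = 31900·897/(872.8·102000) = 0.3214 mm
δ = Σδ_i = 2.419 mm.

2.42 mm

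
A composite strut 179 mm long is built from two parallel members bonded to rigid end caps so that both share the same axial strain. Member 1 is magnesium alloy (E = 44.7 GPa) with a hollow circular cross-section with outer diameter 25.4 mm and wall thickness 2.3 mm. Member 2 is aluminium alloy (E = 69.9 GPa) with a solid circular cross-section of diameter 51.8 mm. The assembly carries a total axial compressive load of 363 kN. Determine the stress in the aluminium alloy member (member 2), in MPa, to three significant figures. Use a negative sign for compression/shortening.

A_1 = 166.9 mm².
A_2 = 2107 mm².
Equal strain + equilibrium ⇒ each member carries load in proportion to AE: A₁E₁ = 7461000 N, A₂E₂ = 147300000 N, ΣAE = 154800000 N.
σ₂ = P·E₂/ΣAE = -363000·69900/154800000 = -163.9 MPa.

-164 MPa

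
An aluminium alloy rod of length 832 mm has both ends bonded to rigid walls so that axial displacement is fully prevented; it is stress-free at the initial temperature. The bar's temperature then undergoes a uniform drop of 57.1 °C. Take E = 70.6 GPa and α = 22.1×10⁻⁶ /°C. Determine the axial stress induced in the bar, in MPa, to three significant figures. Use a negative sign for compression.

Free thermal expansion αLΔT = 22.1e-6 · 832 · -57.1 = -1.05 mm.
The walls impose strain ε = −(-1.05)/832 = 1.2619e-03; σ = Eε = 70600 · 1.2619e-03 = 89.09 MPa.

89.1 MPa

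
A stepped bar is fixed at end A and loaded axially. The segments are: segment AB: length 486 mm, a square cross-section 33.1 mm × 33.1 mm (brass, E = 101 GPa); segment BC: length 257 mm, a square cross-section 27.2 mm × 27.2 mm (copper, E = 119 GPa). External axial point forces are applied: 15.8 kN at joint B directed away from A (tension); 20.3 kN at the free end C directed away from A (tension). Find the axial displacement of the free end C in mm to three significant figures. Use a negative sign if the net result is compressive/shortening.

Internal axial forces (sectioning from the free end, tension +): N_BC = 20.3 kN, N_AB = 36.1 kN.
A_AB = 1096 mm².
A_BC = 739.8 mm².
δ_AB = 36100·486/(1096·101000) = 0.1585 mm
δ_BC = 20300·257/(739.8·119000) = 0.05926 mm
δ = Σδ_i = 0.2178 mm.

0.218 mm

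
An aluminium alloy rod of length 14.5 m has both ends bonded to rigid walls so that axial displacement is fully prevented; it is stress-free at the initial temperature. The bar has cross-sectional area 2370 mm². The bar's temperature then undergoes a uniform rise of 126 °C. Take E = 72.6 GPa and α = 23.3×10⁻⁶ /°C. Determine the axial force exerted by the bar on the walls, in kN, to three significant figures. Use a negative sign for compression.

Free thermal expansion αLΔT = 23.3e-6 · 14500 · 126 = 42.57 mm.
The walls impose strain ε = −(42.57)/14500 = -2.9358e-03; σ = Eε = 72600 · -2.9358e-03 = -213.1 MPa.
Wall reaction R = σ·A = -213.1·2370 = -505100 N = -505.1 kN.

-505 kN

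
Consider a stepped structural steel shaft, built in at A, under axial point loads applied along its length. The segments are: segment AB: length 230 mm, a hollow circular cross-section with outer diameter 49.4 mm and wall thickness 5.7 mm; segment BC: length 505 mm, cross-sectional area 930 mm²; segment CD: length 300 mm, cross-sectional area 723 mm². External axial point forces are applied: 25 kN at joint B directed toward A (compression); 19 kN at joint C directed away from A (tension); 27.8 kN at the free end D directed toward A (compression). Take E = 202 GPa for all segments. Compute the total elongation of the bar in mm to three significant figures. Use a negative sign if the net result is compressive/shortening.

-0.130 mm

Internal axial forces (sectioning from the free end, tension +): N_CD = -27.8 kN, N_BC = -8.8 kN, N_AB = -33.8 kN.
A_AB = 782.5 mm².
δ_AB = -33800·230/(782.5·202000) = -0.04918 mm
δ_BC = -8800·505/(930·202000) = -0.02366 mm
δ_CD = -27800·300/(723·202000) = -0.05711 mm
δ = Σδ_i = -0.1299 mm.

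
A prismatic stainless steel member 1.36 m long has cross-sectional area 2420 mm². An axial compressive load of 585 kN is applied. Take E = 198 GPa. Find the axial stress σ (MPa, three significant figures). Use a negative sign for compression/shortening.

-242 MPa

σ = N/A = -585000/2420 = -241.7 MPa.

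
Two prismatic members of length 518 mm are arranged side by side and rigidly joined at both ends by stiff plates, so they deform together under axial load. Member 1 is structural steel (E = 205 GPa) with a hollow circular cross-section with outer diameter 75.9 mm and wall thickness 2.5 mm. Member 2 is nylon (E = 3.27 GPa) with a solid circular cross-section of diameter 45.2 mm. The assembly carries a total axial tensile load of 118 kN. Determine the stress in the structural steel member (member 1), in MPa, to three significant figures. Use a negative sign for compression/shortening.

A_1 = 576.5 mm².
A_2 = 1605 mm².
Equal strain + equilibrium ⇒ each member carries load in proportion to AE: A₁E₁ = 118200000 N, A₂E₂ = 5247000 N, ΣAE = 123400000 N.
σ₁ = P·E₁/ΣAE = 118000·205000/123400000 = 196 MPa.

196 MPa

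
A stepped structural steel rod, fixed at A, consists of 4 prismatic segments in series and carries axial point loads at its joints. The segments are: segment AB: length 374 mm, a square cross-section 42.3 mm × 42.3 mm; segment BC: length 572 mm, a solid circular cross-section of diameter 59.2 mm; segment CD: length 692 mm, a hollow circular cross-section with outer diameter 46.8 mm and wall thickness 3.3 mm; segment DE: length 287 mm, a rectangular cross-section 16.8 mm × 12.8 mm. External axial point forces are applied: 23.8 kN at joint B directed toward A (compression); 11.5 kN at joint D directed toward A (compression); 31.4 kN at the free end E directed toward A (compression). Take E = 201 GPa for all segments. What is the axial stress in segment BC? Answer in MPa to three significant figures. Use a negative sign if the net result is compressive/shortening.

-15.6 MPa

Internal axial forces (sectioning from the free end, tension +): N_DE = -31.4 kN, N_CD = -42.9 kN, N_BC = -42.9 kN, N_AB = -66.7 kN.
A_BC = 2753 mm².
σ_BC = N_BC/A_BC = -42900/2753 = -15.59 MPa.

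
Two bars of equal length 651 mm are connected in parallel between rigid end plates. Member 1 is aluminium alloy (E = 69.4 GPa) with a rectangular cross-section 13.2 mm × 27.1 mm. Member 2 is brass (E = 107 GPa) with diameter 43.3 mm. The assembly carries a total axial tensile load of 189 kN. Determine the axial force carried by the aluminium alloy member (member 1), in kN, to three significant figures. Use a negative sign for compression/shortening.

25.7 kN

A_1 = 357.7 mm².
A_2 = 1473 mm².
Equal strain + equilibrium ⇒ each member carries load in proportion to AE: A₁E₁ = 24830000 N, A₂E₂ = 157600000 N, ΣAE = 182400000 N.
F₁ = P·A₁E₁/ΣAE = 189000·24830000/182400000 = 25730 N.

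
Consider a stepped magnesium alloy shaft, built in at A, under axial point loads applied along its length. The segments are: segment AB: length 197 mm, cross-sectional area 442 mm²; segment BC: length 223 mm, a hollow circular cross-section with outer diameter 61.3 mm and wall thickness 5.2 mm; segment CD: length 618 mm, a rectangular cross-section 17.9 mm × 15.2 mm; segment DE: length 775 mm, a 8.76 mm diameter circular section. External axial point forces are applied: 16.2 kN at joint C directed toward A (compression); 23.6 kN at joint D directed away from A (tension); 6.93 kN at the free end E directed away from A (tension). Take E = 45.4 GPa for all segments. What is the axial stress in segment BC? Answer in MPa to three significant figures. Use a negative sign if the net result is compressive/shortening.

15.6 MPa

Internal axial forces (sectioning from the free end, tension +): N_DE = 6.93 kN, N_CD = 30.53 kN, N_BC = 14.33 kN, N_AB = 14.33 kN.
A_BC = 916.5 mm².
σ_BC = N_BC/A_BC = 14330/916.5 = 15.64 MPa.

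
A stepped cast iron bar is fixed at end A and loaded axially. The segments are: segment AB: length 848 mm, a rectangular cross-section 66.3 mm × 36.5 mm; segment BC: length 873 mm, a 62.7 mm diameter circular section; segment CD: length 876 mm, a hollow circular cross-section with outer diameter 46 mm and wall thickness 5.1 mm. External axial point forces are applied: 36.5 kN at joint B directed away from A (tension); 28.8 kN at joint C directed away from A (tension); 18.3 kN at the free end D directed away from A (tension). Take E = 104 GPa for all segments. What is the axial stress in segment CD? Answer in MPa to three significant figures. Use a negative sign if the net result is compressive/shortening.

Internal axial forces (sectioning from the free end, tension +): N_CD = 18.3 kN, N_BC = 47.1 kN, N_AB = 83.6 kN.
A_CD = 655.3 mm².
σ_CD = N_CD/A_CD = 18300/655.3 = 27.93 MPa.

27.9 MPa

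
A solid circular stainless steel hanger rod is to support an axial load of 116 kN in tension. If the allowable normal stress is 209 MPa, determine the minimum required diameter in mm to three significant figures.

26.6 mm

Required area A ≥ P/σ_allow = 116000/209 = 555 mm².
For a solid circular section, d ≥ √(4A/π) = 26.58 mm.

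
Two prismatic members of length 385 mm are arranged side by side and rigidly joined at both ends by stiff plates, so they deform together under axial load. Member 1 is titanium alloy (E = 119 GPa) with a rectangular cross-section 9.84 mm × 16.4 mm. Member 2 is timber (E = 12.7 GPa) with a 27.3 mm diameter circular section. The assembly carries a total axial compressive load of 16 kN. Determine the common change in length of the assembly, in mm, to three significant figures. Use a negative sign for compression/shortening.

-0.231 mm

A_1 = 161.4 mm².
A_2 = 585.3 mm².
Equal strain + equilibrium ⇒ each member carries load in proportion to AE: A₁E₁ = 19200000 N, A₂E₂ = 7434000 N, ΣAE = 26640000 N.
δ = PL/ΣAE = -16000·385/26640000 = -0.2313 mm.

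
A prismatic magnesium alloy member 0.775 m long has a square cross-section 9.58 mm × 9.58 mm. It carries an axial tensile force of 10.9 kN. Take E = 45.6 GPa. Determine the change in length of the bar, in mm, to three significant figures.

2.02 mm

A = 91.78 mm².
δ_mech = NL/(AE) = 10900·775/(91.78·45600) = 2.019 mm.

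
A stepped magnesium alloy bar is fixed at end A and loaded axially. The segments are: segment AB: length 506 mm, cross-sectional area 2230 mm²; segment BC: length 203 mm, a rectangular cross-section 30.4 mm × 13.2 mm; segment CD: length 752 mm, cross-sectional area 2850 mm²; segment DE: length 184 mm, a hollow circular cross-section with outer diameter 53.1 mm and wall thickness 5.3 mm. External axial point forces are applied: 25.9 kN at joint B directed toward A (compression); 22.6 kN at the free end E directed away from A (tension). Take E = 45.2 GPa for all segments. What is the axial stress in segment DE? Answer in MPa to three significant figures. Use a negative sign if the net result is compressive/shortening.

Internal axial forces (sectioning from the free end, tension +): N_DE = 22.6 kN, N_CD = 22.6 kN, N_BC = 22.6 kN, N_AB = -3.3 kN.
A_DE = 795.9 mm².
σ_DE = N_DE/A_DE = 22600/795.9 = 28.4 MPa.

28.4 MPa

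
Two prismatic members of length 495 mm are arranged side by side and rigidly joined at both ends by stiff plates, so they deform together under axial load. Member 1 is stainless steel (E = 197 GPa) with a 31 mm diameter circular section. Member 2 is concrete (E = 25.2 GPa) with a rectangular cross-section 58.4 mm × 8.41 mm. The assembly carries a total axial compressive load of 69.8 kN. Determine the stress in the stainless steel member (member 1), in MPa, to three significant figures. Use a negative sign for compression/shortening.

A_1 = 754.8 mm².
A_2 = 491.1 mm².
Equal strain + equilibrium ⇒ each member carries load in proportion to AE: A₁E₁ = 148700000 N, A₂E₂ = 12380000 N, ΣAE = 161100000 N.
σ₁ = P·E₁/ΣAE = -69800·197000/161100000 = -85.37 MPa.

-85.4 MPa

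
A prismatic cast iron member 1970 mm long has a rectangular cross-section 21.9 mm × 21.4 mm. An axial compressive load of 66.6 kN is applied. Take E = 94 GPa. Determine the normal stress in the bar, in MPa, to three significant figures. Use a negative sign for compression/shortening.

A = 468.7 mm².
σ = N/A = -66600/468.7 = -142.1 MPa.

-142 MPa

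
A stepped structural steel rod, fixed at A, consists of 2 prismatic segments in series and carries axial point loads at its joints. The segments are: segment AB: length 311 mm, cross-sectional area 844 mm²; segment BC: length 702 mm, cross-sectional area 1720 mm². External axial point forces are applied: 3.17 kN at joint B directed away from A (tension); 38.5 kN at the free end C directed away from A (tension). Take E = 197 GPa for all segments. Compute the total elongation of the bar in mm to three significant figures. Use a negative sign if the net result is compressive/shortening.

0.158 mm

Internal axial forces (sectioning from the free end, tension +): N_BC = 38.5 kN, N_AB = 41.67 kN.
δ_AB = 41670·311/(844·197000) = 0.07794 mm
δ_BC = 38500·702/(1720·197000) = 0.07976 mm
δ = Σδ_i = 0.1577 mm.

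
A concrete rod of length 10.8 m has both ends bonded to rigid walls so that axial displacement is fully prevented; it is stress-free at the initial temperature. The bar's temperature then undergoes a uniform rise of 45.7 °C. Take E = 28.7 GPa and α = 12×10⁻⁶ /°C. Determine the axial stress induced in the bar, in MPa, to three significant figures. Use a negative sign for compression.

Free thermal expansion αLΔT = 12e-6 · 10800 · 45.7 = 5.923 mm.
The walls impose strain ε = −(5.923)/10800 = -5.4840e-04; σ = Eε = 28700 · -5.4840e-04 = -15.74 MPa.

-15.7 MPa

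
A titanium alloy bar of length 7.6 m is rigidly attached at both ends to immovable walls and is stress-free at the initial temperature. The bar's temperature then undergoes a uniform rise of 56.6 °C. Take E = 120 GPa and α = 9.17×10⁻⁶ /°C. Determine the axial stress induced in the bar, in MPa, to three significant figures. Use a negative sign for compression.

-62.3 MPa

Free thermal expansion αLΔT = 9.17e-6 · 7600 · 56.6 = 3.945 mm.
The walls impose strain ε = −(3.945)/7600 = -5.1902e-04; σ = Eε = 120000 · -5.1902e-04 = -62.28 MPa.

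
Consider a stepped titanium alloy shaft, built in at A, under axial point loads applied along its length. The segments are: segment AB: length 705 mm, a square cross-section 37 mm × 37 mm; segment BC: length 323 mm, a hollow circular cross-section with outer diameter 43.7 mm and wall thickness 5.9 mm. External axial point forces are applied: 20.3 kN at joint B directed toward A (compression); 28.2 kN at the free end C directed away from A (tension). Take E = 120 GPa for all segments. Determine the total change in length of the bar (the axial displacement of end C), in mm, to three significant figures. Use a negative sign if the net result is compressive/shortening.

Internal axial forces (sectioning from the free end, tension +): N_BC = 28.2 kN, N_AB = 7.9 kN.
A_AB = 1369 mm².
A_BC = 700.6 mm².
δ_AB = 7900·705/(1369·120000) = 0.0339 mm
δ_BC = 28200·323/(700.6·120000) = 0.1083 mm
δ = Σδ_i = 0.1422 mm.

0.142 mm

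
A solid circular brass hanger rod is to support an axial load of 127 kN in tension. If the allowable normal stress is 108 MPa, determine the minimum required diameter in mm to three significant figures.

Required area A ≥ P/σ_allow = 127000/108 = 1176 mm².
For a solid circular section, d ≥ √(4A/π) = 38.69 mm.

38.7 mm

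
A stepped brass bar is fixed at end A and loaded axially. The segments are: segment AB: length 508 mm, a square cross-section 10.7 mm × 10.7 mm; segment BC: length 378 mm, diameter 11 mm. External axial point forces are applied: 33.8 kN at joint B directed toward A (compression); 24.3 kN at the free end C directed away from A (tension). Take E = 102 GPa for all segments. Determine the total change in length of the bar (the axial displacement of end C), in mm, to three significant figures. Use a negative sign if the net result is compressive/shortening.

Internal axial forces (sectioning from the free end, tension +): N_BC = 24.3 kN, N_AB = -9.5 kN.
A_AB = 114.5 mm².
A_BC = 95.03 mm².
δ_AB = -9500·508/(114.5·102000) = -0.4133 mm
δ_BC = 24300·378/(95.03·102000) = 0.9476 mm
δ = Σδ_i = 0.5343 mm.

0.534 mm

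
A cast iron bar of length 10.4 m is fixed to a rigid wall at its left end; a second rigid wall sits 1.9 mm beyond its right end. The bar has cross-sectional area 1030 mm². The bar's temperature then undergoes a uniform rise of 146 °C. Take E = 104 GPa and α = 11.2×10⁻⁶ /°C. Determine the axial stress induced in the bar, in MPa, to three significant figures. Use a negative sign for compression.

Free thermal expansion αLΔT = 11.2e-6 · 10400 · 146 = 17.01 mm.
The walls engage after the gap closes; constrained expansion = 17.01 − 1.9 = 15.11 mm.
The walls impose strain ε = −(15.11)/10400 = -1.4525e-03; σ = Eε = 104000 · -1.4525e-03 = -151.1 MPa.

-151 MPa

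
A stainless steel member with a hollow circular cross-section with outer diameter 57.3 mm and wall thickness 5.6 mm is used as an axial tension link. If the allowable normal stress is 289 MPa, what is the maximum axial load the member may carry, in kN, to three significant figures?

263 kN

A = 909.6 mm².
P_max = σ_allow · A = 289 · 909.6 = 262900 N = 262.9 kN.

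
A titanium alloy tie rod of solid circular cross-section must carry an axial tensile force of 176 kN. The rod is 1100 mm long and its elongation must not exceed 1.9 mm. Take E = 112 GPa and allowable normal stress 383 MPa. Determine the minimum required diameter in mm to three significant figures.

34.0 mm

Required area A ≥ P/σ_allow = 176000/383 = 459.5 mm².
For a solid circular section, d ≥ √(4A/π) = 24.19 mm.
Elongation limit: A ≥ PL/(Eδ_allow) = 176000·1100/(112000·1.9) = 909.8 mm² ⇒ d ≥ 34.03 mm.
The elongation limit governs.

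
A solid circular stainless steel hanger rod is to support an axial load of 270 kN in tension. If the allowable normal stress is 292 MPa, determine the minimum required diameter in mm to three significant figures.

34.3 mm

Required area A ≥ P/σ_allow = 270000/292 = 924.7 mm².
For a solid circular section, d ≥ √(4A/π) = 34.31 mm.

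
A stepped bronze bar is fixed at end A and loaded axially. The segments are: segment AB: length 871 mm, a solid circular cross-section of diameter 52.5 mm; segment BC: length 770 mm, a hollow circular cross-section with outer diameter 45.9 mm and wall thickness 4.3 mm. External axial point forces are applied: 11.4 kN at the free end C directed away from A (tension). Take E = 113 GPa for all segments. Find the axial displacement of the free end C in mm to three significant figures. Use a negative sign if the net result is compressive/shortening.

Internal axial forces (sectioning from the free end, tension +): N_BC = 11.4 kN, N_AB = 11.4 kN.
A_AB = 2165 mm².
A_BC = 562 mm².
δ_AB = 11400·871/(2165·113000) = 0.04059 mm
δ_BC = 11400·770/(562·113000) = 0.1382 mm
δ = Σδ_i = 0.1788 mm.

0.179 mm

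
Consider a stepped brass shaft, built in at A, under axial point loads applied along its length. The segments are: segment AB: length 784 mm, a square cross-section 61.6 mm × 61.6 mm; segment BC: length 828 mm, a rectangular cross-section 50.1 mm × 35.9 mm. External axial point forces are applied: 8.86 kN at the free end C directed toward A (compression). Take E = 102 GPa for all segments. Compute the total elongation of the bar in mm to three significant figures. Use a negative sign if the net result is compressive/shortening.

-0.0579 mm

Internal axial forces (sectioning from the free end, tension +): N_BC = -8.86 kN, N_AB = -8.86 kN.
A_AB = 3795 mm².
A_BC = 1799 mm².
δ_AB = -8860·784/(3795·102000) = -0.01795 mm
δ_BC = -8860·828/(1799·102000) = -0.03999 mm
δ = Σδ_i = -0.05794 mm.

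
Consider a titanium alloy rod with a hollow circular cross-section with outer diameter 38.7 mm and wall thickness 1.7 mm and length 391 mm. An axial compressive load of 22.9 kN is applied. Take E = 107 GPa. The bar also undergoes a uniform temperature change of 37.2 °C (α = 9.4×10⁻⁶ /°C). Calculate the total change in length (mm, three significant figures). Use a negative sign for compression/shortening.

-0.287 mm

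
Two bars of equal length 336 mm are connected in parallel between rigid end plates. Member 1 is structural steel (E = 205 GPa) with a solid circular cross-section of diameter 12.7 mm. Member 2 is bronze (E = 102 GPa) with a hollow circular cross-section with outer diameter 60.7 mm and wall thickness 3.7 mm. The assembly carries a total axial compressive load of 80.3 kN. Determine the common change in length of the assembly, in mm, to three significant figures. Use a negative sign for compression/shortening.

-0.288 mm

A_1 = 126.7 mm².
A_2 = 662.6 mm².
Equal strain + equilibrium ⇒ each member carries load in proportion to AE: A₁E₁ = 25970000 N, A₂E₂ = 67580000 N, ΣAE = 93550000 N.
δ = PL/ΣAE = -80300·336/93550000 = -0.2884 mm.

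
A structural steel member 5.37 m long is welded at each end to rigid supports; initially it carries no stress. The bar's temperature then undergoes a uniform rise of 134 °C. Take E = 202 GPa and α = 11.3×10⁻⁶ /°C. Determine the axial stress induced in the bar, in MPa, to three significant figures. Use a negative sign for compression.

Free thermal expansion αLΔT = 11.3e-6 · 5370 · 134 = 8.131 mm.
The walls impose strain ε = −(8.131)/5370 = -1.5142e-03; σ = Eε = 202000 · -1.5142e-03 = -305.9 MPa.

-306 MPa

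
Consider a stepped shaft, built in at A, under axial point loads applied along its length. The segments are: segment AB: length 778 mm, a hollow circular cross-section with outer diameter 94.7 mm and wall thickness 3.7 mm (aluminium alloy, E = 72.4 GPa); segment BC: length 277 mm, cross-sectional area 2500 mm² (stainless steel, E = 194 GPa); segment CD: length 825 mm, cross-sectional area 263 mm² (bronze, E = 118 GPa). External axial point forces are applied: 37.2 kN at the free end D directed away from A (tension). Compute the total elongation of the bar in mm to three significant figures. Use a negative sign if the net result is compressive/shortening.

Internal axial forces (sectioning from the free end, tension +): N_CD = 37.2 kN, N_BC = 37.2 kN, N_AB = 37.2 kN.
A_AB = 1058 mm².
δ_AB = 37200·778/(1058·72400) = 0.3779 mm
δ_BC = 37200·277/(2500·194000) = 0.02125 mm
δ_CD = 37200·825/(263·118000) = 0.9889 mm
δ = Σδ_i = 1.388 mm.

1.39 mm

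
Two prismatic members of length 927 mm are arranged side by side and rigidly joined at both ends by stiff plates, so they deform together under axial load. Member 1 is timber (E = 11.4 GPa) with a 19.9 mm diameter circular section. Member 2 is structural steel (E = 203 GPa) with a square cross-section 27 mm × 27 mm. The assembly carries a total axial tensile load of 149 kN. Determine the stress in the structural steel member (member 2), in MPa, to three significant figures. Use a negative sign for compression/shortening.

200 MPa

A_1 = 311 mm².
A_2 = 729 mm².
Equal strain + equilibrium ⇒ each member carries load in proportion to AE: A₁E₁ = 3546000 N, A₂E₂ = 148000000 N, ΣAE = 151500000 N.
σ₂ = P·E₂/ΣAE = 149000·203000/151500000 = 199.6 MPa.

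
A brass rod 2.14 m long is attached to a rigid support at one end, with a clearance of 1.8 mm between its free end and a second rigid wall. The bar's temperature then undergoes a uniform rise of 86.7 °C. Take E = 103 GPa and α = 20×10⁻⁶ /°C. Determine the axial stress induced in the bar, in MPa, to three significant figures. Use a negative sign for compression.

-92.0 MPa

Free thermal expansion αLΔT = 20e-6 · 2140 · 86.7 = 3.711 mm.
The walls engage after the gap closes; constrained expansion = 3.711 − 1.8 = 1.911 mm.
The walls impose strain ε = −(1.911)/2140 = -8.9288e-04; σ = Eε = 103000 · -8.9288e-04 = -91.97 MPa.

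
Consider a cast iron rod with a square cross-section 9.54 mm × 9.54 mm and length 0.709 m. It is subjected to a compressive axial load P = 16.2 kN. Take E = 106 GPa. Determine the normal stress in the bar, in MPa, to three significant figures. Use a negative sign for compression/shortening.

-178 MPa

A = 91.01 mm².
σ = N/A = -16200/91.01 = -178 MPa.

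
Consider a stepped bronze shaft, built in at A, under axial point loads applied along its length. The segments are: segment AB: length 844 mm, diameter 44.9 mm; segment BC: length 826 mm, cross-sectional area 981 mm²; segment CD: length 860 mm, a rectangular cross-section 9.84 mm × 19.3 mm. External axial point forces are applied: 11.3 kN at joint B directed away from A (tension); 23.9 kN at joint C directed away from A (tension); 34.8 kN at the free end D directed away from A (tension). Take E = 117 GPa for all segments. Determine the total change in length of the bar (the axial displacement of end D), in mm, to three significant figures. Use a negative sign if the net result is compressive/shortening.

2.09 mm

Internal axial forces (sectioning from the free end, tension +): N_CD = 34.8 kN, N_BC = 58.7 kN, N_AB = 70 kN.
A_AB = 1583 mm².
A_CD = 189.9 mm².
δ_AB = 70000·844/(1583·117000) = 0.3189 mm
δ_BC = 58700·826/(981·117000) = 0.4224 mm
δ_CD = 34800·860/(189.9·117000) = 1.347 mm
δ = Σδ_i = 2.088 mm.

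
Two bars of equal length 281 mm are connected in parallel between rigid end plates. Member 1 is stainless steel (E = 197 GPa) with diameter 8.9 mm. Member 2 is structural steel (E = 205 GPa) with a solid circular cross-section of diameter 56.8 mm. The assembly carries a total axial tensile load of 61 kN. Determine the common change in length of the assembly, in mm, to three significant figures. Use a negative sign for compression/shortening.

A_1 = 62.21 mm².
A_2 = 2534 mm².
Equal strain + equilibrium ⇒ each member carries load in proportion to AE: A₁E₁ = 12260000 N, A₂E₂ = 519400000 N, ΣAE = 531700000 N.
δ = PL/ΣAE = 61000·281/531700000 = 0.03224 mm.

0.0322 mm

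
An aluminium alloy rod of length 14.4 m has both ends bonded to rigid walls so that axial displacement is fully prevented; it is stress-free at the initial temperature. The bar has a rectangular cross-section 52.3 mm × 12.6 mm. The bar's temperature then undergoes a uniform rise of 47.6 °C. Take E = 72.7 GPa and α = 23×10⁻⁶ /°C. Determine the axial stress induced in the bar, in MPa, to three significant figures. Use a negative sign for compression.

-79.6 MPa

Free thermal expansion αLΔT = 23e-6 · 14400 · 47.6 = 15.77 mm.
The walls impose strain ε = −(15.77)/14400 = -1.0948e-03; σ = Eε = 72700 · -1.0948e-03 = -79.59 MPa.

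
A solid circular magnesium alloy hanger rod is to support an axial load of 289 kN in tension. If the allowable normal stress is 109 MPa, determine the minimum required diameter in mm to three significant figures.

Required area A ≥ P/σ_allow = 289000/109 = 2651 mm².
For a solid circular section, d ≥ √(4A/π) = 58.1 mm.

58.1 mm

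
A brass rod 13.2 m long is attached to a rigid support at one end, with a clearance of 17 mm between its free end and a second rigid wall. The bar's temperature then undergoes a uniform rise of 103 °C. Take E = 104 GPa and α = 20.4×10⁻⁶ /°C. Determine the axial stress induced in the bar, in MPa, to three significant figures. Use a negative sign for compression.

-84.6 MPa

Free thermal expansion αLΔT = 20.4e-6 · 13200 · 103 = 27.74 mm.
The walls engage after the gap closes; constrained expansion = 27.74 − 17 = 10.74 mm.
The walls impose strain ε = −(10.74)/13200 = -8.1332e-04; σ = Eε = 104000 · -8.1332e-04 = -84.59 MPa.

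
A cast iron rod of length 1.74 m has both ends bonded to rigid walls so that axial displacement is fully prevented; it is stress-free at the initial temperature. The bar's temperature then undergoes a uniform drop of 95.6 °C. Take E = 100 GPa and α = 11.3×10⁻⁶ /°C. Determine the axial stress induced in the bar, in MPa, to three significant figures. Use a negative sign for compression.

Free thermal expansion αLΔT = 11.3e-6 · 1740 · -95.6 = -1.88 mm.
The walls impose strain ε = −(-1.88)/1740 = 1.0803e-03; σ = Eε = 100000 · 1.0803e-03 = 108 MPa.

108 MPa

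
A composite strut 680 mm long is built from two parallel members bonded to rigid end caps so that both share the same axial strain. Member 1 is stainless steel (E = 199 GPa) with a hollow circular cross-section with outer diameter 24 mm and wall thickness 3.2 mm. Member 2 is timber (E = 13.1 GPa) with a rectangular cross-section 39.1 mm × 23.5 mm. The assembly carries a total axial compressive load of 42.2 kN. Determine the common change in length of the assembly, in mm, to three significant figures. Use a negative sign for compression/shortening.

-0.535 mm

A_1 = 209.1 mm².
A_2 = 918.9 mm².
Equal strain + equilibrium ⇒ each member carries load in proportion to AE: A₁E₁ = 41610000 N, A₂E₂ = 12040000 N, ΣAE = 53650000 N.
δ = PL/ΣAE = -42200·680/53650000 = -0.5349 mm.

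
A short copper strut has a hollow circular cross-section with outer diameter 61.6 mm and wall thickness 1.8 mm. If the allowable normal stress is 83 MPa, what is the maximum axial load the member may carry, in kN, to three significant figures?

28.1 kN

A = 338.2 mm².
P_max = σ_allow · A = 83 · 338.2 = 28070 N = 28.07 kN.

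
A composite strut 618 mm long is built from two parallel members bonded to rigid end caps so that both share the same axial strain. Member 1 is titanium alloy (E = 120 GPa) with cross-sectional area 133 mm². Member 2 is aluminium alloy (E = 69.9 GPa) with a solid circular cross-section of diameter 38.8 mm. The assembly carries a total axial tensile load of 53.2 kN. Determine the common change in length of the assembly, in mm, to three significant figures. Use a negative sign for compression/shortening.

0.333 mm

A_2 = 1182 mm².
Equal strain + equilibrium ⇒ each member carries load in proportion to AE: A₁E₁ = 15960000 N, A₂E₂ = 82650000 N, ΣAE = 98610000 N.
δ = PL/ΣAE = 53200·618/98610000 = 0.3334 mm.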